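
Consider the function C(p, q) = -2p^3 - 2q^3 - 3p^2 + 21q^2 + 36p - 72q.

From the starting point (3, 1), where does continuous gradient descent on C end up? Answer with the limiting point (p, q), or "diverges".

diverges

C is separable, so gradient descent decouples: p follows -∂C/∂p, q follows -∂C/∂q.
∂C/∂p = -6(p - 2)(p + 3); at p=3 this is -36, so p increases.
∂C/∂q = -6(q - 4)(q - 3); at q=1 this is -36, so q increases.
The p-coordinate has no critical point in that direction and runs off to infinity.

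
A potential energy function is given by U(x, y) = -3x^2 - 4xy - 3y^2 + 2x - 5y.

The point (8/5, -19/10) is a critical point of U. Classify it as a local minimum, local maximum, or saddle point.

local maximum

The Hessian of U is constant: H = [[-6, -4], [-4, -6]].
det(H) = (-6)·(-6) − (-4)² = 20.
det(H) > 0 and tr(H) = -12 < 0, so H is negative definite and the point is a local maximum.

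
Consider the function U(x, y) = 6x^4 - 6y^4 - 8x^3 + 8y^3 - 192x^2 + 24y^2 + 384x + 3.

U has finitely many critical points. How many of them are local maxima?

2

U separates as a function of x plus a function of y, so ∇U=0 decouples.
∂U/∂x = 24(x - 4)(x - 1)(x + 4) = 0 at x ∈ {-4, 1, 4}; ∂U/∂y = -24y(y - 2)(y + 1) = 0 at y ∈ {-1, 0, 2}.
The Hessian is diagonal: diag(U_xx, U_yy). Second derivatives: U_xx(-4)=960, U_xx(1)=-360, U_xx(4)=576; U_yy(-1)=-72, U_yy(0)=48, U_yy(2)=-144.
Local maxima occur where both diagonal entries negative: (1, -1), (1, 2). Count: 2.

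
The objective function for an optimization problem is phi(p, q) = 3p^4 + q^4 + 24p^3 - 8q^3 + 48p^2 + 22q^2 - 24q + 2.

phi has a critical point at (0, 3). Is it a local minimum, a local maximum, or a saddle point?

The mixed partial ∂²phi/∂p∂q is 0, so the Hessian at any point is diag(phi_pp, phi_qq) = diag(12(3p^2 + 12p + 8), 4(3q^2 - 12q + 11)).
At (0, 3): H = diag(96, 8).
Both eigenvalues are positive, so H is positive definite: a local minimum.

local minimum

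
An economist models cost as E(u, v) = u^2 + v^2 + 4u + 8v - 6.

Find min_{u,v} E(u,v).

E(u,v) separates as P(u) + Q(v) − 6, so its minimum is min P + min Q − 6.
P'(u) = 2u + 4 vanishes at u ∈ {-2}; Q'(v) = 2v + 8 vanishes at v ∈ {-4}.
Local minima of P (where P''>0): P(-2)=-4. Local minima of Q: Q(-4)=-16.
So the global minimum of E is P(-2) + Q(-4) − 6 = -4 − 16 − 6 = -26, attained at (-2, -4).

-26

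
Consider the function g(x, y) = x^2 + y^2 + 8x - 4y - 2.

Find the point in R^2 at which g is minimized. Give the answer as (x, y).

g(x,y) separates as P(x) + Q(y) − 2, so its minimum is min P + min Q − 2.
P'(x) = 2x + 8 vanishes at x ∈ {-4}; Q'(y) = 2y - 4 vanishes at y ∈ {2}.
Local minima of P (where P''>0): P(-4)=-16. Local minima of Q: Q(2)=-4.
So the global minimum of g is P(-4) + Q(2) − 2 = -16 − 4 − 2 = -22, attained at (-4, 2).

(-4, 2)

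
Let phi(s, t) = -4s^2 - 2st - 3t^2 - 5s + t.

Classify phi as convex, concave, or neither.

concave

phi is quadratic, so its Hessian is the constant matrix H = [[-8, -2], [-2, -6]].
det(H) = 44, tr(H) = -14.
det(H) > 0 and tr(H) < 0, so H is negative definite everywhere: concave.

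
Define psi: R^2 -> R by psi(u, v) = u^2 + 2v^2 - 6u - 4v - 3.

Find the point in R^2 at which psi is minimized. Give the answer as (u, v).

psi(u,v) separates as P(u) + Q(v) − 3, so its minimum is min P + min Q − 3.
P'(u) = 2u - 6 vanishes at u ∈ {3}; Q'(v) = 4v - 4 vanishes at v ∈ {1}.
Local minima of P (where P''>0): P(3)=-9. Local minima of Q: Q(1)=-2.
So the global minimum of psi is P(3) + Q(1) − 3 = -9 − 2 − 3 = -14, attained at (3, 1).

(3, 1)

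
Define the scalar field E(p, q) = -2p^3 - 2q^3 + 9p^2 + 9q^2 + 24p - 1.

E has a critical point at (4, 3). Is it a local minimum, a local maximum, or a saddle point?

local maximum

The mixed partial ∂²E/∂p∂q is 0, so the Hessian at any point is diag(E_pp, E_qq) = diag(6(-2p + 3), 6(-2q + 3)).
At (4, 3): H = diag(-30, -18).
Both eigenvalues are negative, so H is negative definite: a local maximum.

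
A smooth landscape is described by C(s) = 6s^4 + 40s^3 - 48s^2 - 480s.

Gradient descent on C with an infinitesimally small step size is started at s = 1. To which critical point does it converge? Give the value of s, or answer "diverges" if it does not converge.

C'(s) = 24(s - 2)(s + 2)(s + 5), so C'(1) = -432.
Gradient descent moves in the -C' direction, i.e. s is increasing.
The nearest critical point in that direction is s = 2, where C'' = 672 > 0 (a local minimum). The iterate converges there.

2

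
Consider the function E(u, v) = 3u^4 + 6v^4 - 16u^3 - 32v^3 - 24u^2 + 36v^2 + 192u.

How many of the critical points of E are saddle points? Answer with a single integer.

E separates as a function of u plus a function of v, so ∇E=0 decouples.
∂E/∂u = 12(u - 4)(u - 2)(u + 2) = 0 at u ∈ {-2, 2, 4}; ∂E/∂v = 24v(v - 3)(v - 1) = 0 at v ∈ {0, 1, 3}.
The Hessian is diagonal: diag(E_uu, E_vv). Second derivatives: E_uu(-2)=288, E_uu(2)=-96, E_uu(4)=144; E_vv(0)=72, E_vv(1)=-48, E_vv(3)=144.
Saddle points occur where the two diagonal entries have opposite signs: (-2, 1), (2, 0), (2, 3), (4, 1). Count: 4.

4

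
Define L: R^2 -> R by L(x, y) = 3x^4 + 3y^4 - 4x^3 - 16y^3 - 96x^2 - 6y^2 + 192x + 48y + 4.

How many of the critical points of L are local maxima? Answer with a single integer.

L separates as a function of x plus a function of y, so ∇L=0 decouples.
∂L/∂x = 12(x - 4)(x - 1)(x + 4) = 0 at x ∈ {-4, 1, 4}; ∂L/∂y = 12(y - 4)(y - 1)(y + 1) = 0 at y ∈ {-1, 1, 4}.
The Hessian is diagonal: diag(L_xx, L_yy). Second derivatives: L_xx(-4)=480, L_xx(1)=-180, L_xx(4)=288; L_yy(-1)=120, L_yy(1)=-72, L_yy(4)=180.
Local maxima occur where both diagonal entries negative: (1, 1). Count: 1.

1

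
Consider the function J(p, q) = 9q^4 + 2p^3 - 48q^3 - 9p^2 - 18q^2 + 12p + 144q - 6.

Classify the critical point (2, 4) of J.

local minimum

The mixed partial ∂²J/∂p∂q is 0, so the Hessian at any point is diag(J_pp, J_qq) = diag(6(2p - 3), 36(3q^2 - 8q - 1)).
At (2, 4): H = diag(6, 540).
Both eigenvalues are positive, so H is positive definite: a local minimum.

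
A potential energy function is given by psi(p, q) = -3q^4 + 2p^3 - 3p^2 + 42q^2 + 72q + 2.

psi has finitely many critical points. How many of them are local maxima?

psi separates as a function of p plus a function of q, so ∇psi=0 decouples.
∂psi/∂p = 6p(p - 1) = 0 at p ∈ {0, 1}; ∂psi/∂q = -12(q - 3)(q + 1)(q + 2) = 0 at q ∈ {-2, -1, 3}.
The Hessian is diagonal: diag(psi_pp, psi_qq). Second derivatives: psi_pp(0)=-6, psi_pp(1)=6; psi_qq(-2)=-60, psi_qq(-1)=48, psi_qq(3)=-240.
Local maxima occur where both diagonal entries negative: (0, -2), (0, 3). Count: 2.

2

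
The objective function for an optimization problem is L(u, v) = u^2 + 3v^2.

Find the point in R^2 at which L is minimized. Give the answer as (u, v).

(0, 0)

L(u,v) separates as P(u) + Q(v), so its minimum is min P + min Q.
P'(u) = 2u vanishes at u ∈ {0}; Q'(v) = 6v vanishes at v ∈ {0}.
Local minima of P (where P''>0): P(0)=0. Local minima of Q: Q(0)=0.
So the global minimum of L is P(0) + Q(0) = 0 + 0 = 0, attained at (0, 0).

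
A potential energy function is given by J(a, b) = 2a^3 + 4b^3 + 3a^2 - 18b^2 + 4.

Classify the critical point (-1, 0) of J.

local maximum

The mixed partial ∂²J/∂a∂b is 0, so the Hessian at any point is diag(J_aa, J_bb) = diag(6(2a + 1), 12(2b - 3)).
At (-1, 0): H = diag(-6, -36).
Both eigenvalues are negative, so H is negative definite: a local maximum.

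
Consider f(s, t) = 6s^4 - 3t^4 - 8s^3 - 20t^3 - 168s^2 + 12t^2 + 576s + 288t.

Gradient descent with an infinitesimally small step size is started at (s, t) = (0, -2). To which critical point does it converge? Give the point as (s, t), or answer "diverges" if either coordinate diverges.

(-4, -3)

f is separable, so gradient descent decouples: s follows -∂f/∂s, t follows -∂f/∂t.
∂f/∂s = 24(s - 3)(s - 2)(s + 4); at s=0 this is 576, so s decreases.
∂f/∂t = -12(t - 2)(t + 3)(t + 4); at t=-2 this is 96, so t decreases.
s converges to its nearest critical value -4 (a local min of the s-part); t converges to -3. The iterate converges to (-4, -3).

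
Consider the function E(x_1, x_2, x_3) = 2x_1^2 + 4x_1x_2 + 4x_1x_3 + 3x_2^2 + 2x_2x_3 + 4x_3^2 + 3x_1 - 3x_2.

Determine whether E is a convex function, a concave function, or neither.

convex

E is quadratic, so its Hessian is the constant matrix H = [[4, 4, 4], [4, 6, 2], [4, 2, 8]].
Leading principal minors: 4, 8, 16.
All positive ⇒ H ≻ 0 ⇒ convex.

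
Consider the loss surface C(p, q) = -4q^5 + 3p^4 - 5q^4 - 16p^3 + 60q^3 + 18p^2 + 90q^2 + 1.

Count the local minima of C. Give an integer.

4

C separates as a function of p plus a function of q, so ∇C=0 decouples.
∂C/∂p = 12p(p - 3)(p - 1) = 0 at p ∈ {0, 1, 3}; ∂C/∂q = -20q(q - 3)(q + 1)(q + 3) = 0 at q ∈ {-3, -1, 0, 3}.
The Hessian is diagonal: diag(C_pp, C_qq). Second derivatives: C_pp(0)=36, C_pp(1)=-24, C_pp(3)=72; C_qq(-3)=720, C_qq(-1)=-160, C_qq(0)=180, C_qq(3)=-1440.
Local minima occur where both diagonal entries positive: (0, -3), (0, 0), (3, -3), (3, 0). Count: 4.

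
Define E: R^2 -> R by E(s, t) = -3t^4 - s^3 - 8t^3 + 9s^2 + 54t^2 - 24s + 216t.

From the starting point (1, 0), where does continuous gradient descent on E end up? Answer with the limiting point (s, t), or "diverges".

E is separable, so gradient descent decouples: s follows -∂E/∂s, t follows -∂E/∂t.
∂E/∂s = -3(s - 4)(s - 2); at s=1 this is -9, so s increases.
∂E/∂t = -12(t - 3)(t + 2)(t + 3); at t=0 this is 216, so t decreases.
s converges to its nearest critical value 2 (a local min of the s-part); t converges to -2. The iterate converges to (2, -2).

(2, -2)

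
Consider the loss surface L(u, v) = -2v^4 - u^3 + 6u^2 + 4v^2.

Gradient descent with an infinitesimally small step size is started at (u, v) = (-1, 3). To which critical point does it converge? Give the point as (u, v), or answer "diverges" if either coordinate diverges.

diverges

L is separable, so gradient descent decouples: u follows -∂L/∂u, v follows -∂L/∂v.
∂L/∂u = -3u(u - 4); at u=-1 this is -15, so u increases.
∂L/∂v = -8v(v - 1)(v + 1); at v=3 this is -192, so v increases.
The v-coordinate has no critical point in that direction and runs off to infinity.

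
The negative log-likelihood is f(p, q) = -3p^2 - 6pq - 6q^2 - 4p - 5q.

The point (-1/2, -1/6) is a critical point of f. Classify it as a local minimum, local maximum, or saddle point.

The Hessian of f is constant: H = [[-6, -6], [-6, -12]].
det(H) = (-6)·(-12) − (-6)² = 36.
det(H) > 0 and tr(H) = -18 < 0, so H is negative definite and the point is a local maximum.

local maximum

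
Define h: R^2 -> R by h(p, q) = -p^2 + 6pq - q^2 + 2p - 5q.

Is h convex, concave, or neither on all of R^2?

neither

h is quadratic, so its Hessian is the constant matrix H = [[-2, 6], [6, -2]].
det(H) = -32, tr(H) = -4.
det(H) < 0, so H is indefinite: neither convex nor concave.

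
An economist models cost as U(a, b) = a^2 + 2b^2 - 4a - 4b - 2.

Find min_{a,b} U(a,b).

-8

U(a,b) separates as P(a) + Q(b) − 2, so its minimum is min P + min Q − 2.
P'(a) = 2a - 4 vanishes at a ∈ {2}; Q'(b) = 4b - 4 vanishes at b ∈ {1}.
Local minima of P (where P''>0): P(2)=-4. Local minima of Q: Q(1)=-2.
So the global minimum of U is P(2) + Q(1) − 2 = -4 − 2 − 2 = -8, attained at (2, 1).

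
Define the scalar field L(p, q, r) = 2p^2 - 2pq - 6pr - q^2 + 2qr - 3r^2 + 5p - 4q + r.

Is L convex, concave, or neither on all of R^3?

L is quadratic, so its Hessian is the constant matrix H = [[4, -2, -6], [-2, -2, 2], [-6, 2, -6]].
Leading principal minors: 4, -12, 176.
Neither pattern holds ⇒ H is indefinite ⇒ neither convex nor concave.

neither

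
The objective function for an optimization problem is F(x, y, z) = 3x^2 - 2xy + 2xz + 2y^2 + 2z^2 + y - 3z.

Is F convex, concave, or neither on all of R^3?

convex

F is quadratic, so its Hessian is the constant matrix H = [[6, -2, 2], [-2, 4, 0], [2, 0, 4]].
Leading principal minors: 6, 20, 64.
All positive ⇒ H ≻ 0 ⇒ convex.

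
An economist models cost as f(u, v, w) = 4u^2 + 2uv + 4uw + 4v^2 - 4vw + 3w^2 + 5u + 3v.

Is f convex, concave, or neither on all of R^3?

f is quadratic, so its Hessian is the constant matrix H = [[8, 2, 4], [2, 8, -4], [4, -4, 6]].
Leading principal minors: 8, 60, 40.
All positive ⇒ H ≻ 0 ⇒ convex.

convex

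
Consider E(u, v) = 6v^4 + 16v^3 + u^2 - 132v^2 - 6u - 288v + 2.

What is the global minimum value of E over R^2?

-1141

E(u,v) separates as P(u) + Q(v) + 2, so its minimum is min P + min Q + 2.
P'(u) = 2u - 6 vanishes at u ∈ {3}; Q'(v) = 24(v - 3)(v + 1)(v + 4) vanishes at v ∈ {-4, -1, 3}.
Local minima of P (where P''>0): P(3)=-9. Local minima of Q: Q(-4)=-448, Q(3)=-1134.
So the global minimum of E is P(3) + Q(3) + 2 = -9 − 1134 + 2 = -1141, attained at (3, 3).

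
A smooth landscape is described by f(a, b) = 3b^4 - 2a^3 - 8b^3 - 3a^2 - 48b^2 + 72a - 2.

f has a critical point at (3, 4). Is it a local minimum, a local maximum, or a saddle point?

The mixed partial ∂²f/∂a∂b is 0, so the Hessian at any point is diag(f_aa, f_bb) = diag(-6(2a + 1), 12(3b^2 - 4b - 8)).
At (3, 4): H = diag(-42, 288).
The eigenvalues have opposite signs, so H is indefinite: a saddle point.

saddle point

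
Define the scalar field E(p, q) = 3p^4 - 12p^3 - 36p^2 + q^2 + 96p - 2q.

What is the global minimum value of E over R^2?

-193

E(p,q) separates as A(p) + B(q), so its minimum is min A + min B.
A'(p) = 12(p - 4)(p - 1)(p + 2) vanishes at p ∈ {-2, 1, 4}; B'(q) = 2q - 2 vanishes at q ∈ {1}.
Local minima of A (where A''>0): A(-2)=-192, A(4)=-192. Local minima of B: B(1)=-1.
So the global minimum of E is A(-2) + B(1) = -192 − 1 = -193, attained at (-2, 1).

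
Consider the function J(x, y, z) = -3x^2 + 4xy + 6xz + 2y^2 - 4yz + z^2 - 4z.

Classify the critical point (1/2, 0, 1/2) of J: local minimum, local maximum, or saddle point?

saddle point

The Hessian is constant: H = [[-6, 4, 6], [4, 4, -4], [6, -4, 2]].
Leading principal minors: Δ₁ = -6, Δ₂ = -40, Δ₃ = -320.
The minors fit neither the all-positive nor the alternating-sign pattern, so H is indefinite: a saddle point.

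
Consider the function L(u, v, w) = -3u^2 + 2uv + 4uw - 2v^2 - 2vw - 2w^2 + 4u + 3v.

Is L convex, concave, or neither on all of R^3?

concave

L is quadratic, so its Hessian is the constant matrix H = [[-6, 2, 4], [2, -4, -2], [4, -2, -4]].
Leading principal minors: -6, 20, -24.
Signs alternate −, +, − ⇒ H ≺ 0 ⇒ concave.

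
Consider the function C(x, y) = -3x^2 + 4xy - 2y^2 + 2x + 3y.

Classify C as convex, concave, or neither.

C is quadratic, so its Hessian is the constant matrix H = [[-6, 4], [4, -4]].
det(H) = 8, tr(H) = -10.
det(H) > 0 and tr(H) < 0, so H is negative definite everywhere: concave.

concave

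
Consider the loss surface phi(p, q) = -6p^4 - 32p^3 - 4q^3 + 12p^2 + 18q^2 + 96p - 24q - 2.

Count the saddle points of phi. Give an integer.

3

phi separates as a function of p plus a function of q, so ∇phi=0 decouples.
∂phi/∂p = -24(p - 1)(p + 1)(p + 4) = 0 at p ∈ {-4, -1, 1}; ∂phi/∂q = -12(q - 2)(q - 1) = 0 at q ∈ {1, 2}.
The Hessian is diagonal: diag(phi_pp, phi_qq). Second derivatives: phi_pp(-4)=-360, phi_pp(-1)=144, phi_pp(1)=-240; phi_qq(1)=12, phi_qq(2)=-12.
Saddle points occur where the two diagonal entries have opposite signs: (-4, 1), (-1, 2), (1, 1). Count: 3.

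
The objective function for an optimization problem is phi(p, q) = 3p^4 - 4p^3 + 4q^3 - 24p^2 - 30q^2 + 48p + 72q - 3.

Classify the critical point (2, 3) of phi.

The mixed partial ∂²phi/∂p∂q is 0, so the Hessian at any point is diag(phi_pp, phi_qq) = diag(12(3p^2 - 2p - 4), 12(2q - 5)).
At (2, 3): H = diag(48, 12).
Both eigenvalues are positive, so H is positive definite: a local minimum.

local minimum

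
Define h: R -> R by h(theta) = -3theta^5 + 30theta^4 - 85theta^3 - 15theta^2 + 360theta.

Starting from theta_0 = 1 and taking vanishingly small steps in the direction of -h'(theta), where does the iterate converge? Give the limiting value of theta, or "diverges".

-1

h'(theta) = -15(theta - 4)(theta - 3)(theta - 2)(theta + 1), so h'(1) = 180.
Gradient descent moves in the -h' direction, i.e. theta is decreasing.
The nearest critical point in that direction is theta = -1, where h'' = 900 > 0 (a local minimum). The iterate converges there.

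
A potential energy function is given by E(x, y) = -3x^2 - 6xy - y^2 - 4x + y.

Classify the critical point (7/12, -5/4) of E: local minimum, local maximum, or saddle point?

saddle point

The Hessian of E is constant: H = [[-6, -6], [-6, -2]].
det(H) = (-6)·(-2) − (-6)² = -24.
Since det(H) < 0, H is indefinite and the critical point is a saddle point.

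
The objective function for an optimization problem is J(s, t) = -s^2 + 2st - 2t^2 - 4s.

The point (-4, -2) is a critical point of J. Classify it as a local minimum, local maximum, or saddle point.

local maximum

The Hessian of J is constant: H = [[-2, 2], [2, -4]].
det(H) = (-2)·(-4) − 2² = 4.
det(H) > 0 and tr(H) = -6 < 0, so H is negative definite and the point is a local maximum.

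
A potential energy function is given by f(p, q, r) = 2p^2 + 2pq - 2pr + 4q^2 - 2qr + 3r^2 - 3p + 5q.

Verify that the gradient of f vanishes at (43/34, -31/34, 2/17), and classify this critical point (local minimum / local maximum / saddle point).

local minimum

∇f = (4p + 2q - 2r - 3, 2p + 8q - 2r + 5, -2p - 2q + 6r); substituting (43/34, -31/34, 2/17) gives ∇f = (0, 0, 0), so (43/34, -31/34, 2/17) is indeed a critical point.
The Hessian is constant: H = [[4, 2, -2], [2, 8, -2], [-2, -2, 6]].
Leading principal minors: Δ₁ = 4, Δ₂ = 28, Δ₃ = 136.
All leading minors are positive, so H is positive definite: a local minimum.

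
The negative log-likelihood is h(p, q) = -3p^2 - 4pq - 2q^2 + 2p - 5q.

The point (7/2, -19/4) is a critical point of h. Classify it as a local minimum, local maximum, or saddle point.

The Hessian of h is constant: H = [[-6, -4], [-4, -4]].
det(H) = (-6)·(-4) − (-4)² = 8.
det(H) > 0 and tr(H) = -10 < 0, so H is negative definite and the point is a local maximum.

local maximum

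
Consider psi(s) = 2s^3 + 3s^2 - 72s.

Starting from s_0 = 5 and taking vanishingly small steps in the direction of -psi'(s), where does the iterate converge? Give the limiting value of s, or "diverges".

3

psi'(s) = 6(s - 3)(s + 4), so psi'(5) = 108.
Gradient descent moves in the -psi' direction, i.e. s is decreasing.
The nearest critical point in that direction is s = 3, where psi'' = 42 > 0 (a local minimum). The iterate converges there.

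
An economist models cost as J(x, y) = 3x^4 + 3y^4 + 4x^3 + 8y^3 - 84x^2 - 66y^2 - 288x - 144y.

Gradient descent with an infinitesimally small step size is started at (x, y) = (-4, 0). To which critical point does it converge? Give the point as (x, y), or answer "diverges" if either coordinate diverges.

J is separable, so gradient descent decouples: x follows -∂J/∂x, y follows -∂J/∂y.
∂J/∂x = 12(x - 4)(x + 2)(x + 3); at x=-4 this is -192, so x increases.
∂J/∂y = 12(y - 3)(y + 1)(y + 4); at y=0 this is -144, so y increases.
x converges to its nearest critical value -3 (a local min of the x-part); y converges to 3. The iterate converges to (-3, 3).

(-3, 3)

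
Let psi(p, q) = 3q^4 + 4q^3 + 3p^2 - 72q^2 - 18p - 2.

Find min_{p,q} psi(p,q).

psi(p,q) separates as A(p) + B(q) − 2, so its minimum is min A + min B − 2.
A'(p) = 6p - 18 vanishes at p ∈ {3}; B'(q) = 12q(q - 3)(q + 4) vanishes at q ∈ {-4, 0, 3}.
Local minima of A (where A''>0): A(3)=-27. Local minima of B: B(-4)=-640, B(3)=-297.
So the global minimum of psi is A(3) + B(-4) − 2 = -27 − 640 − 2 = -669, attained at (3, -4).

-669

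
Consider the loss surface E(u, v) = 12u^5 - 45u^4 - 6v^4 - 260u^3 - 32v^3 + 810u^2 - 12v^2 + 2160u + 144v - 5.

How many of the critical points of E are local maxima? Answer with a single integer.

E separates as a function of u plus a function of v, so ∇E=0 decouples.
∂E/∂u = 60(u - 4)(u - 3)(u + 1)(u + 3) = 0 at u ∈ {-3, -1, 3, 4}; ∂E/∂v = -24(v - 1)(v + 2)(v + 3) = 0 at v ∈ {-3, -2, 1}.
The Hessian is diagonal: diag(E_uu, E_vv). Second derivatives: E_uu(-3)=-5040, E_uu(-1)=2400, E_uu(3)=-1440, E_uu(4)=2100; E_vv(-3)=-96, E_vv(-2)=72, E_vv(1)=-288.
Local maxima occur where both diagonal entries negative: (-3, -3), (-3, 1), (3, -3), (3, 1). Count: 4.

4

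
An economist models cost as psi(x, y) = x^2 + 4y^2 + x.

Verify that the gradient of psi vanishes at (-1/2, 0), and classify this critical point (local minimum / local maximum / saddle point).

∇psi = (2x + 1, 8y); substituting (-1/2, 0) gives ∇psi = (0, 0), so (-1/2, 0) is indeed a critical point.
The Hessian of psi is constant: H = [[2, 0], [0, 8]].
det(H) = 2·8 − 0² = 16.
det(H) > 0 and tr(H) = 10 > 0, so H is positive definite and the point is a local minimum.

local minimum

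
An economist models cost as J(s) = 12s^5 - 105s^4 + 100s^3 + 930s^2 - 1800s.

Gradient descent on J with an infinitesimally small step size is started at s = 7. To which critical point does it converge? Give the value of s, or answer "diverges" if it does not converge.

5

J'(s) = 60(s - 5)(s - 3)(s - 1)(s + 2), so J'(7) = 25920.
Gradient descent moves in the -J' direction, i.e. s is decreasing.
The nearest critical point in that direction is s = 5, where J'' = 3360 > 0 (a local minimum). The iterate converges there.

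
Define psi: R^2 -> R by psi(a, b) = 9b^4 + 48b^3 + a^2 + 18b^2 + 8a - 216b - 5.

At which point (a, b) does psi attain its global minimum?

psi(a,b) separates as P(a) + Q(b) − 5, so its minimum is min P + min Q − 5.
P'(a) = 2a + 8 vanishes at a ∈ {-4}; Q'(b) = 36(b - 1)(b + 2)(b + 3) vanishes at b ∈ {-3, -2, 1}.
Local minima of P (where P''>0): P(-4)=-16. Local minima of Q: Q(-3)=243, Q(1)=-141.
So the global minimum of psi is P(-4) + Q(1) − 5 = -16 − 141 − 5 = -162, attained at (-4, 1).

(-4, 1)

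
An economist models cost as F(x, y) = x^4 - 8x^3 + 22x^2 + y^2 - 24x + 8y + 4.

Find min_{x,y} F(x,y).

-21

F(x,y) separates as P(x) + Q(y) + 4, so its minimum is min P + min Q + 4.
P'(x) = 4(x - 3)(x - 2)(x - 1) vanishes at x ∈ {1, 2, 3}; Q'(y) = 2y + 8 vanishes at y ∈ {-4}.
Local minima of P (where P''>0): P(1)=-9, P(3)=-9. Local minima of Q: Q(-4)=-16.
So the global minimum of F is P(1) + Q(-4) + 4 = -9 − 16 + 4 = -21, attained at (1, -4).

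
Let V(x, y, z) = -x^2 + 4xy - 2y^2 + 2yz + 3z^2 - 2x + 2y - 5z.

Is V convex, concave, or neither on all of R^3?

V is quadratic, so its Hessian is the constant matrix H = [[-2, 4, 0], [4, -4, 2], [0, 2, 6]].
Leading principal minors: -2, -8, -40.
Neither pattern holds ⇒ H is indefinite ⇒ neither convex nor concave.

neither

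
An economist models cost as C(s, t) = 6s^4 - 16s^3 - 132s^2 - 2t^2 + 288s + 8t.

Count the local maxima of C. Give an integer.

1

C separates as a function of s plus a function of t, so ∇C=0 decouples.
∂C/∂s = 24(s - 4)(s - 1)(s + 3) = 0 at s ∈ {-3, 1, 4}; ∂C/∂t = -4(t - 2) = 0 at t ∈ {2}.
The Hessian is diagonal: diag(C_ss, C_tt). Second derivatives: C_ss(-3)=672, C_ss(1)=-288, C_ss(4)=504; C_tt(2)=-4.
Local maxima occur where both diagonal entries negative: (1, 2). Count: 1.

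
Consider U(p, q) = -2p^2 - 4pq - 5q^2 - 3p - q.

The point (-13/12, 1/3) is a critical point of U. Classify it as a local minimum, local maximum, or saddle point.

local maximum

The Hessian of U is constant: H = [[-4, -4], [-4, -10]].
det(H) = (-4)·(-10) − (-4)² = 24.
det(H) > 0 and tr(H) = -14 < 0, so H is negative definite and the point is a local maximum.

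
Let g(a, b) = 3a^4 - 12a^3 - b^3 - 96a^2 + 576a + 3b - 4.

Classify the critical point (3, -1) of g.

The mixed partial ∂²g/∂a∂b is 0, so the Hessian at any point is diag(g_aa, g_bb) = diag(12(3a^2 - 6a - 16), -6b).
At (3, -1): H = diag(-84, 6).
The eigenvalues have opposite signs, so H is indefinite: a saddle point.

saddle point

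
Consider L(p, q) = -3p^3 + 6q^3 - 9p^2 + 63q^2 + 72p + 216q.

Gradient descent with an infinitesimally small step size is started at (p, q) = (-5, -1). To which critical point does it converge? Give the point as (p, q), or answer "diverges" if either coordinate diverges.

(-4, -3)

L is separable, so gradient descent decouples: p follows -∂L/∂p, q follows -∂L/∂q.
∂L/∂p = -9(p - 2)(p + 4); at p=-5 this is -63, so p increases.
∂L/∂q = 18(q + 3)(q + 4); at q=-1 this is 108, so q decreases.
p converges to its nearest critical value -4 (a local min of the p-part); q converges to -3. The iterate converges to (-4, -3).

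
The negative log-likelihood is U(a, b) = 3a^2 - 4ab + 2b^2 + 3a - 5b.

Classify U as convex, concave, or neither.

U is quadratic, so its Hessian is the constant matrix H = [[6, -4], [-4, 4]].
det(H) = 8, tr(H) = 10.
det(H) > 0 and tr(H) > 0, so H is positive definite everywhere: convex.

convex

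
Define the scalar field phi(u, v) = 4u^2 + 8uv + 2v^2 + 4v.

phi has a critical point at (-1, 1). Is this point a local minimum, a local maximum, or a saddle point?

The Hessian of phi is constant: H = [[8, 8], [8, 4]].
det(H) = 8·4 − 8² = -32.
Since det(H) < 0, H is indefinite and the critical point is a saddle point.

saddle point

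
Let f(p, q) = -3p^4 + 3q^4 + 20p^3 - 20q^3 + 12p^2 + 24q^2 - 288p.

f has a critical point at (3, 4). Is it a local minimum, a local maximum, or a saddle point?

The mixed partial ∂²f/∂p∂q is 0, so the Hessian at any point is diag(f_pp, f_qq) = diag(12(-3p^2 + 10p + 2), 12(3q^2 - 10q + 4)).
At (3, 4): H = diag(60, 144).
Both eigenvalues are positive, so H is positive definite: a local minimum.

local minimum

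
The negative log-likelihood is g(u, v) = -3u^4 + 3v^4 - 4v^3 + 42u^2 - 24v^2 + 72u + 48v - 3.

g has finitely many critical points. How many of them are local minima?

2

g separates as a function of u plus a function of v, so ∇g=0 decouples.
∂g/∂u = -12(u - 3)(u + 1)(u + 2) = 0 at u ∈ {-2, -1, 3}; ∂g/∂v = 12(v - 2)(v - 1)(v + 2) = 0 at v ∈ {-2, 1, 2}.
The Hessian is diagonal: diag(g_uu, g_vv). Second derivatives: g_uu(-2)=-60, g_uu(-1)=48, g_uu(3)=-240; g_vv(-2)=144, g_vv(1)=-36, g_vv(2)=48.
Local minima occur where both diagonal entries positive: (-1, -2), (-1, 2). Count: 2.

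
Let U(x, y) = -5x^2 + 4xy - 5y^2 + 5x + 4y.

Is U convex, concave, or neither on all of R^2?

U is quadratic, so its Hessian is the constant matrix H = [[-10, 4], [4, -10]].
det(H) = 84, tr(H) = -20.
det(H) > 0 and tr(H) < 0, so H is negative definite everywhere: concave.

concave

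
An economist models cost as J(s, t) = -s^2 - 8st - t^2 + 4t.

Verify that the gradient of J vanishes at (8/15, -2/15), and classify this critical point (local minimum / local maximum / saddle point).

∇J = (-2s - 8t, -8s - 2t + 4); substituting (8/15, -2/15) gives ∇J = (0, 0), so (8/15, -2/15) is indeed a critical point.
The Hessian of J is constant: H = [[-2, -8], [-8, -2]].
det(H) = (-2)·(-2) − (-8)² = -60.
Since det(H) < 0, H is indefinite and the critical point is a saddle point.

saddle point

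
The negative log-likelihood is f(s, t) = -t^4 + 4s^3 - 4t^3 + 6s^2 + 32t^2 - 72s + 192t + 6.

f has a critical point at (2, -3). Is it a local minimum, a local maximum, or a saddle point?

The mixed partial ∂²f/∂s∂t is 0, so the Hessian at any point is diag(f_ss, f_tt) = diag(12(2s + 1), 4(-3t^2 - 6t + 16)).
At (2, -3): H = diag(60, 28).
Both eigenvalues are positive, so H is positive definite: a local minimum.

local minimum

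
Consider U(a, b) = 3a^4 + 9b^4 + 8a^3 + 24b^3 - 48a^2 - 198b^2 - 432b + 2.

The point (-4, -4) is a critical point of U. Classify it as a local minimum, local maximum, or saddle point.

local minimum

The mixed partial ∂²U/∂a∂b is 0, so the Hessian at any point is diag(U_aa, U_bb) = diag(12(3a^2 + 4a - 8), 36(3b^2 + 4b - 11)).
At (-4, -4): H = diag(288, 756).
Both eigenvalues are positive, so H is positive definite: a local minimum.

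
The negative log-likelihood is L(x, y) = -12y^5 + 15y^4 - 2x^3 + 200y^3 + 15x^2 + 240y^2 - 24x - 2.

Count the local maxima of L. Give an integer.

2

L separates as a function of x plus a function of y, so ∇L=0 decouples.
∂L/∂x = -6(x - 4)(x - 1) = 0 at x ∈ {1, 4}; ∂L/∂y = -60y(y - 4)(y + 1)(y + 2) = 0 at y ∈ {-2, -1, 0, 4}.
The Hessian is diagonal: diag(L_xx, L_yy). Second derivatives: L_xx(1)=18, L_xx(4)=-18; L_yy(-2)=720, L_yy(-1)=-300, L_yy(0)=480, L_yy(4)=-7200.
Local maxima occur where both diagonal entries negative: (4, -1), (4, 4). Count: 2.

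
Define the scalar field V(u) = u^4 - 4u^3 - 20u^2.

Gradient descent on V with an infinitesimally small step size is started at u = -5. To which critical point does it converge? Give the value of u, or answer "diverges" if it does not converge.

V'(u) = 4u(u - 5)(u + 2), so V'(-5) = -600.
Gradient descent moves in the -V' direction, i.e. u is increasing.
The nearest critical point in that direction is u = -2, where V'' = 56 > 0 (a local minimum). The iterate converges there.

-2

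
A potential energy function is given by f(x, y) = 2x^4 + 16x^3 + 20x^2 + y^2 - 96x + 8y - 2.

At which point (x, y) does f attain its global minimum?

f(x,y) separates as P(x) + Q(y) − 2, so its minimum is min P + min Q − 2.
P'(x) = 8(x - 1)(x + 3)(x + 4) vanishes at x ∈ {-4, -3, 1}; Q'(y) = 2y + 8 vanishes at y ∈ {-4}.
Local minima of P (where P''>0): P(-4)=192, P(1)=-58. Local minima of Q: Q(-4)=-16.
So the global minimum of f is P(1) + Q(-4) − 2 = -58 − 16 − 2 = -76, attained at (1, -4).

(1, -4)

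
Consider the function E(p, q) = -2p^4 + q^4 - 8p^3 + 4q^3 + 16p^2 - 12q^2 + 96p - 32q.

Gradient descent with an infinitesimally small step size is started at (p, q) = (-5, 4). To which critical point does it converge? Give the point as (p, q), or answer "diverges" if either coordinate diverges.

diverges

E is separable, so gradient descent decouples: p follows -∂E/∂p, q follows -∂E/∂q.
∂E/∂p = -8(p - 2)(p + 2)(p + 3); at p=-5 this is 336, so p decreases.
∂E/∂q = 4(q - 2)(q + 1)(q + 4); at q=4 this is 320, so q decreases.
The p-coordinate has no critical point in that direction and runs off to infinity.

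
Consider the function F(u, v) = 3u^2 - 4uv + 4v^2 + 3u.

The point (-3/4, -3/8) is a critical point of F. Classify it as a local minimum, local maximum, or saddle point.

local minimum

The Hessian of F is constant: H = [[6, -4], [-4, 8]].
det(H) = 6·8 − (-4)² = 32.
det(H) > 0 and tr(H) = 14 > 0, so H is positive definite and the point is a local minimum.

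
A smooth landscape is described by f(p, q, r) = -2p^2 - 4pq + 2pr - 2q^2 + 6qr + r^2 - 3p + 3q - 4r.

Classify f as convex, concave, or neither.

neither

f is quadratic, so its Hessian is the constant matrix H = [[-4, -4, 2], [-4, -4, 6], [2, 6, 2]].
Leading principal minors: -4, 0, 64.
Neither pattern holds ⇒ H is indefinite ⇒ neither convex nor concave.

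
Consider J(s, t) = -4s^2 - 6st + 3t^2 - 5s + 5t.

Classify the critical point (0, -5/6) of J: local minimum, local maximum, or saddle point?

The Hessian of J is constant: H = [[-8, -6], [-6, 6]].
det(H) = (-8)·6 − (-6)² = -84.
Since det(H) < 0, H is indefinite and the critical point is a saddle point.

saddle point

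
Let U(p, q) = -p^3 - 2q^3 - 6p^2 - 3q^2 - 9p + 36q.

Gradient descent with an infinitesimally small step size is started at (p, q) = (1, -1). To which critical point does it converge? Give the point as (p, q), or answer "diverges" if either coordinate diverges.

U is separable, so gradient descent decouples: p follows -∂U/∂p, q follows -∂U/∂q.
∂U/∂p = -3(p + 1)(p + 3); at p=1 this is -24, so p increases.
∂U/∂q = -6(q - 2)(q + 3); at q=-1 this is 36, so q decreases.
The p-coordinate has no critical point in that direction and runs off to infinity.

diverges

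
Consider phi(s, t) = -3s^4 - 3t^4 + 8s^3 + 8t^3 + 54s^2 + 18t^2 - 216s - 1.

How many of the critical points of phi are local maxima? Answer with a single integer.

4

phi separates as a function of s plus a function of t, so ∇phi=0 decouples.
∂phi/∂s = -12(s - 3)(s - 2)(s + 3) = 0 at s ∈ {-3, 2, 3}; ∂phi/∂t = -12t(t - 3)(t + 1) = 0 at t ∈ {-1, 0, 3}.
The Hessian is diagonal: diag(phi_ss, phi_tt). Second derivatives: phi_ss(-3)=-360, phi_ss(2)=60, phi_ss(3)=-72; phi_tt(-1)=-48, phi_tt(0)=36, phi_tt(3)=-144.
Local maxima occur where both diagonal entries negative: (-3, -1), (-3, 3), (3, -1), (3, 3). Count: 4.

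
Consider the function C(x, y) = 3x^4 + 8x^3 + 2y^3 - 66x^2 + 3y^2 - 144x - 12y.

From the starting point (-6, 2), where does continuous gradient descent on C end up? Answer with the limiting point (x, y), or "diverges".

C is separable, so gradient descent decouples: x follows -∂C/∂x, y follows -∂C/∂y.
∂C/∂x = 12(x - 3)(x + 1)(x + 4); at x=-6 this is -1080, so x increases.
∂C/∂y = 6(y - 1)(y + 2); at y=2 this is 24, so y decreases.
x converges to its nearest critical value -4 (a local min of the x-part); y converges to 1. The iterate converges to (-4, 1).

(-4, 1)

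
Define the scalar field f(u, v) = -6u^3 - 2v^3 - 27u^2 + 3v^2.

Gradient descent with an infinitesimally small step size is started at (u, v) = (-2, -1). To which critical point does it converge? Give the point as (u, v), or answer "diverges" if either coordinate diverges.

(-3, 0)

f is separable, so gradient descent decouples: u follows -∂f/∂u, v follows -∂f/∂v.
∂f/∂u = -18u(u + 3); at u=-2 this is 36, so u decreases.
∂f/∂v = -6v(v - 1); at v=-1 this is -12, so v increases.
u converges to its nearest critical value -3 (a local min of the u-part); v converges to 0. The iterate converges to (-3, 0).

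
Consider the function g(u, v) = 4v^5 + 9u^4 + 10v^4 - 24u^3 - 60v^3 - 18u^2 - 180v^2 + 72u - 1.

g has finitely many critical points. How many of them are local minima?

4

g separates as a function of u plus a function of v, so ∇g=0 decouples.
∂g/∂u = 36(u - 2)(u - 1)(u + 1) = 0 at u ∈ {-1, 1, 2}; ∂g/∂v = 20v(v - 3)(v + 2)(v + 3) = 0 at v ∈ {-3, -2, 0, 3}.
The Hessian is diagonal: diag(g_uu, g_vv). Second derivatives: g_uu(-1)=216, g_uu(1)=-72, g_uu(2)=108; g_vv(-3)=-360, g_vv(-2)=200, g_vv(0)=-360, g_vv(3)=1800.
Local minima occur where both diagonal entries positive: (-1, -2), (-1, 3), (2, -2), (2, 3). Count: 4.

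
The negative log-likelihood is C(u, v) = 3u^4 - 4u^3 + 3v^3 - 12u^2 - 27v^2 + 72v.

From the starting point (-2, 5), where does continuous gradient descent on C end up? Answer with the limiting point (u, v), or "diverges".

C is separable, so gradient descent decouples: u follows -∂C/∂u, v follows -∂C/∂v.
∂C/∂u = 12u(u - 2)(u + 1); at u=-2 this is -96, so u increases.
∂C/∂v = 9(v - 4)(v - 2); at v=5 this is 27, so v decreases.
u converges to its nearest critical value -1 (a local min of the u-part); v converges to 4. The iterate converges to (-1, 4).

(-1, 4)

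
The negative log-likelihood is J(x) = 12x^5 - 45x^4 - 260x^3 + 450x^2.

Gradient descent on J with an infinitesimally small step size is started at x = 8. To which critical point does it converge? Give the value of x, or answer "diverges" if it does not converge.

5

J'(x) = 60x(x - 5)(x - 1)(x + 3), so J'(8) = 110880.
Gradient descent moves in the -J' direction, i.e. x is decreasing.
The nearest critical point in that direction is x = 5, where J'' = 9600 > 0 (a local minimum). The iterate converges there.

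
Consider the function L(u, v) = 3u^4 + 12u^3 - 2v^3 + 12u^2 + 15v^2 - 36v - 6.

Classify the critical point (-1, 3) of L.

local maximum

The mixed partial ∂²L/∂u∂v is 0, so the Hessian at any point is diag(L_uu, L_vv) = diag(12(3u^2 + 6u + 2), 6(-2v + 5)).
At (-1, 3): H = diag(-12, -6).
Both eigenvalues are negative, so H is negative definite: a local maximum.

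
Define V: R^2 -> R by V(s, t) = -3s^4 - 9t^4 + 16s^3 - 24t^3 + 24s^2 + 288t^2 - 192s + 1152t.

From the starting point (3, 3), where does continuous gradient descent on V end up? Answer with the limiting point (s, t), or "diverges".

(2, -2)

V is separable, so gradient descent decouples: s follows -∂V/∂s, t follows -∂V/∂t.
∂V/∂s = -12(s - 4)(s - 2)(s + 2); at s=3 this is 60, so s decreases.
∂V/∂t = -36(t - 4)(t + 2)(t + 4); at t=3 this is 1260, so t decreases.
s converges to its nearest critical value 2 (a local min of the s-part); t converges to -2. The iterate converges to (2, -2).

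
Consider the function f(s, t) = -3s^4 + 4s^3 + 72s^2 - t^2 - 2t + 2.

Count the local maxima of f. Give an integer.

2

f separates as a function of s plus a function of t, so ∇f=0 decouples.
∂f/∂s = -12s(s - 4)(s + 3) = 0 at s ∈ {-3, 0, 4}; ∂f/∂t = -2(t + 1) = 0 at t ∈ {-1}.
The Hessian is diagonal: diag(f_ss, f_tt). Second derivatives: f_ss(-3)=-252, f_ss(0)=144, f_ss(4)=-336; f_tt(-1)=-2.
Local maxima occur where both diagonal entries negative: (-3, -1), (4, -1). Count: 2.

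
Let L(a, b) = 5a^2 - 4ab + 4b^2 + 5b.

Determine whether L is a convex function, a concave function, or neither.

L is quadratic, so its Hessian is the constant matrix H = [[10, -4], [-4, 8]].
det(H) = 64, tr(H) = 18.
det(H) > 0 and tr(H) > 0, so H is positive definite everywhere: convex.

convex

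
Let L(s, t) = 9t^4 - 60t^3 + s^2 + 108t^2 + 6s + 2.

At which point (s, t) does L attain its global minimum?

(-3, 0)

L(s,t) separates as P(s) + Q(t) + 2, so its minimum is min P + min Q + 2.
P'(s) = 2s + 6 vanishes at s ∈ {-3}; Q'(t) = 36t(t - 3)(t - 2) vanishes at t ∈ {0, 2, 3}.
Local minima of P (where P''>0): P(-3)=-9. Local minima of Q: Q(0)=0, Q(3)=81.
So the global minimum of L is P(-3) + Q(0) + 2 = -9 + 0 + 2 = -7, attained at (-3, 0).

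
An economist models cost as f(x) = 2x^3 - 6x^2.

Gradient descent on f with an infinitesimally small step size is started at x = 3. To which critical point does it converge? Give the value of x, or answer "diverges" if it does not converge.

2

f'(x) = 6x(x - 2), so f'(3) = 18.
Gradient descent moves in the -f' direction, i.e. x is decreasing.
The nearest critical point in that direction is x = 2, where f'' = 12 > 0 (a local minimum). The iterate converges there.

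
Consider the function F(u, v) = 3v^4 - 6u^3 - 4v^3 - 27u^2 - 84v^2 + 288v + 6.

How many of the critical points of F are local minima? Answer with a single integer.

F separates as a function of u plus a function of v, so ∇F=0 decouples.
∂F/∂u = -18u(u + 3) = 0 at u ∈ {-3, 0}; ∂F/∂v = 12(v - 3)(v - 2)(v + 4) = 0 at v ∈ {-4, 2, 3}.
The Hessian is diagonal: diag(F_uu, F_vv). Second derivatives: F_uu(-3)=54, F_uu(0)=-54; F_vv(-4)=504, F_vv(2)=-72, F_vv(3)=84.
Local minima occur where both diagonal entries positive: (-3, -4), (-3, 3). Count: 2.

2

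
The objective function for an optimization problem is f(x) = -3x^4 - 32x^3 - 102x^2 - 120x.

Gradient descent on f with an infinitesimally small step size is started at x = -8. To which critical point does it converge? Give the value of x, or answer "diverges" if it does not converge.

diverges

f'(x) = -12(x + 1)(x + 2)(x + 5), so f'(-8) = 1512.
Gradient descent moves in the -f' direction, i.e. x is decreasing.
There is no critical point below x=-8, and f' keeps the same sign, so the iterate runs off to −∞.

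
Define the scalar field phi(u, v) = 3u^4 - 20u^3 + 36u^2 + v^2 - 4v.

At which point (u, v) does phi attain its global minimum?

(0, 2)

phi(u,v) separates as P(u) + Q(v), so its minimum is min P + min Q.
P'(u) = 12u(u - 3)(u - 2) vanishes at u ∈ {0, 2, 3}; Q'(v) = 2v - 4 vanishes at v ∈ {2}.
Local minima of P (where P''>0): P(0)=0, P(3)=27. Local minima of Q: Q(2)=-4.
So the global minimum of phi is P(0) + Q(2) = 0 − 4 = -4, attained at (0, 2).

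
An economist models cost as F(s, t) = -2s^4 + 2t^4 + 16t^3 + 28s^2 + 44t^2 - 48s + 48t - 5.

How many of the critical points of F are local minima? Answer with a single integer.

F separates as a function of s plus a function of t, so ∇F=0 decouples.
∂F/∂s = -8(s - 2)(s - 1)(s + 3) = 0 at s ∈ {-3, 1, 2}; ∂F/∂t = 8(t + 1)(t + 2)(t + 3) = 0 at t ∈ {-3, -2, -1}.
The Hessian is diagonal: diag(F_ss, F_tt). Second derivatives: F_ss(-3)=-160, F_ss(1)=32, F_ss(2)=-40; F_tt(-3)=16, F_tt(-2)=-8, F_tt(-1)=16.
Local minima occur where both diagonal entries positive: (1, -3), (1, -1). Count: 2.

2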